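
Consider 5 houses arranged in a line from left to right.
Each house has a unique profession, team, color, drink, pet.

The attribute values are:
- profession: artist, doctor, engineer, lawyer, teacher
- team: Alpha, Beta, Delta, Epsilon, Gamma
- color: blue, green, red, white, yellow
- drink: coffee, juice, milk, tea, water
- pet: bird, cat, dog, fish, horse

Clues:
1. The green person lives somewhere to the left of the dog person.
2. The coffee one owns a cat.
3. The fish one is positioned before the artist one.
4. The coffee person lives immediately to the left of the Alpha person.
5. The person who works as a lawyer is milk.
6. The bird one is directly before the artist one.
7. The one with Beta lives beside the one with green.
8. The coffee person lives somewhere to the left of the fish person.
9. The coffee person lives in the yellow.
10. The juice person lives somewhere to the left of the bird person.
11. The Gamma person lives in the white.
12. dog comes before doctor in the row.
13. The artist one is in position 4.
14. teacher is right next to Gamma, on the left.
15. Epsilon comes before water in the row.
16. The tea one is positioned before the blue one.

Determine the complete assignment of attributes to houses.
Solution:

House | Profession | Team | Color | Drink | Pet
-----------------------------------------------
  1   | engineer | Beta | yellow | coffee | cat
  2   | teacher | Alpha | green | juice | fish
  3   | lawyer | Gamma | white | milk | bird
  4   | artist | Epsilon | red | tea | dog
  5   | doctor | Delta | blue | water | horse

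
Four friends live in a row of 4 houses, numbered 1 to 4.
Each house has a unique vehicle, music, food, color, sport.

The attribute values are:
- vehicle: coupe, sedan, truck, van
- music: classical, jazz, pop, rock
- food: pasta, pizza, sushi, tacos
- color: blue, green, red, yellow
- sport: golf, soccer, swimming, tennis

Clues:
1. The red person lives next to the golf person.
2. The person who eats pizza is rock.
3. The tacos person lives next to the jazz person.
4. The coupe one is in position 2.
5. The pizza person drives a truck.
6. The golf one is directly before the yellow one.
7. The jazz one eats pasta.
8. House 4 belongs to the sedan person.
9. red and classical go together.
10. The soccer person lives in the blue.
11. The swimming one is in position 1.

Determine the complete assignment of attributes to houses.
Solution:

House | Vehicle | Music | Food | Color | Sport
----------------------------------------------
  1   | van | classical | tacos | red | swimming
  2   | coupe | jazz | pasta | green | golf
  3   | truck | rock | pizza | yellow | tennis
  4   | sedan | pop | sushi | blue | soccer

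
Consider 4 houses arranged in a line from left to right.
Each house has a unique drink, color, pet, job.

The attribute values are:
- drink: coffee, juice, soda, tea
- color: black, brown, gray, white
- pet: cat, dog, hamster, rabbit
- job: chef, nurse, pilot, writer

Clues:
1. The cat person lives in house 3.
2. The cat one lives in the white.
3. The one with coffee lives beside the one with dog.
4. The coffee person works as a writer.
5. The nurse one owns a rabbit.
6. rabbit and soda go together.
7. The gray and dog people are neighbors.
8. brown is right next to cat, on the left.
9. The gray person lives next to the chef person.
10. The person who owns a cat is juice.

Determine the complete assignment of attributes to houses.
Solution:

House | Drink | Color | Pet | Job
---------------------------------
  1   | coffee | gray | hamster | writer
  2   | tea | brown | dog | chef
  3   | juice | white | cat | pilot
  4   | soda | black | rabbit | nurse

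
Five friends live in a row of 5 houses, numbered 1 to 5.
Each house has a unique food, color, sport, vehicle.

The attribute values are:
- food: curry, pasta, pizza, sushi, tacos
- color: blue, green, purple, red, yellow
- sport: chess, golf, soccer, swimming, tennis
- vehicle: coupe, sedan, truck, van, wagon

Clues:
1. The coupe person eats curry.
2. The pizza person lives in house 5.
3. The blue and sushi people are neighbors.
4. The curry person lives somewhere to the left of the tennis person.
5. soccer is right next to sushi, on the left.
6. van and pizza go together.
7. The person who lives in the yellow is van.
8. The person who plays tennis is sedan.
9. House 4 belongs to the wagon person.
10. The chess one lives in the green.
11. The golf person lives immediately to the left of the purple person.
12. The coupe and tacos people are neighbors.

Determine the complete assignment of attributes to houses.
Solution:

House | Food | Color | Sport | Vehicle
--------------------------------------
  1   | curry | red | golf | coupe
  2   | tacos | purple | tennis | sedan
  3   | pasta | blue | soccer | truck
  4   | sushi | green | chess | wagon
  5   | pizza | yellow | swimming | van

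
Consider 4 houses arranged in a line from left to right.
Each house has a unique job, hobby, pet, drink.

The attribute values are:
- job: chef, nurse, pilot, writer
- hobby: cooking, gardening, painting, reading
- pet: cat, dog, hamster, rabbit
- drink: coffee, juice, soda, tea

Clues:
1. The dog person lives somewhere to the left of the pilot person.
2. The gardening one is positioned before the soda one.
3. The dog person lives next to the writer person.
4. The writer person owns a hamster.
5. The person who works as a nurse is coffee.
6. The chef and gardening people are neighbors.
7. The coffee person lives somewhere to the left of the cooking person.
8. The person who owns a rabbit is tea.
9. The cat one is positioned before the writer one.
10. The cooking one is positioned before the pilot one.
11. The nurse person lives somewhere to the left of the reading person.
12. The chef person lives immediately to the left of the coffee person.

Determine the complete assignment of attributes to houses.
Solution:

House | Job | Hobby | Pet | Drink
---------------------------------
  1   | chef | painting | cat | juice
  2   | nurse | gardening | dog | coffee
  3   | writer | cooking | hamster | soda
  4   | pilot | reading | rabbit | tea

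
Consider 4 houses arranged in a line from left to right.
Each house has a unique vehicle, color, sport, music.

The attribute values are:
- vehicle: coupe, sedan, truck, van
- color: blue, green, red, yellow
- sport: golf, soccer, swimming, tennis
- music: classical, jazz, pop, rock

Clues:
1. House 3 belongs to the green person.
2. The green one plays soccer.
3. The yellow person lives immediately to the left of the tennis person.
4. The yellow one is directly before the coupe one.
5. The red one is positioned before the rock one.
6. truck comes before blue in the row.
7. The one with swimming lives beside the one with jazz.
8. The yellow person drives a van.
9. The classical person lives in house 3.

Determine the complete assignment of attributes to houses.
Solution:

House | Vehicle | Color | Sport | Music
---------------------------------------
  1   | van | yellow | swimming | pop
  2   | coupe | red | tennis | jazz
  3   | truck | green | soccer | classical
  4   | sedan | blue | golf | rock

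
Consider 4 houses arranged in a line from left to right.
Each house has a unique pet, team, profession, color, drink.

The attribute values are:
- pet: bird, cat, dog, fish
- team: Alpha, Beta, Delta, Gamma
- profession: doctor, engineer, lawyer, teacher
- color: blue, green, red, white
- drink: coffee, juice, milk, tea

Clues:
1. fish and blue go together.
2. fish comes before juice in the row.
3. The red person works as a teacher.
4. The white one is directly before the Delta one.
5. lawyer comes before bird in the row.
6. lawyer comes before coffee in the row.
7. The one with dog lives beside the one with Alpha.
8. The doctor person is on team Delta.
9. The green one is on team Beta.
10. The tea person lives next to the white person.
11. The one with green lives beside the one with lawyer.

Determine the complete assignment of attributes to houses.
Solution:

House | Pet | Team | Profession | Color | Drink
-----------------------------------------------
  1   | dog | Beta | engineer | green | tea
  2   | cat | Alpha | lawyer | white | milk
  3   | fish | Delta | doctor | blue | coffee
  4   | bird | Gamma | teacher | red | juice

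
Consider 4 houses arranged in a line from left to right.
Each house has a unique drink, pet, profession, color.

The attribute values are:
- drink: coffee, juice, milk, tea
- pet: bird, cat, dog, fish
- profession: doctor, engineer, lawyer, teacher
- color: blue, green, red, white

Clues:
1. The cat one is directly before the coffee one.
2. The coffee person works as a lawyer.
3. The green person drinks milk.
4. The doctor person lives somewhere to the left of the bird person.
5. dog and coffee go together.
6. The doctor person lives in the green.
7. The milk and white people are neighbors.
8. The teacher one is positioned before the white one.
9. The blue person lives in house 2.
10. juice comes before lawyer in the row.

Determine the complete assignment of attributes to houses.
Solution:

House | Drink | Pet | Profession | Color
----------------------------------------
  1   | juice | cat | teacher | red
  2   | coffee | dog | lawyer | blue
  3   | milk | fish | doctor | green
  4   | tea | bird | engineer | white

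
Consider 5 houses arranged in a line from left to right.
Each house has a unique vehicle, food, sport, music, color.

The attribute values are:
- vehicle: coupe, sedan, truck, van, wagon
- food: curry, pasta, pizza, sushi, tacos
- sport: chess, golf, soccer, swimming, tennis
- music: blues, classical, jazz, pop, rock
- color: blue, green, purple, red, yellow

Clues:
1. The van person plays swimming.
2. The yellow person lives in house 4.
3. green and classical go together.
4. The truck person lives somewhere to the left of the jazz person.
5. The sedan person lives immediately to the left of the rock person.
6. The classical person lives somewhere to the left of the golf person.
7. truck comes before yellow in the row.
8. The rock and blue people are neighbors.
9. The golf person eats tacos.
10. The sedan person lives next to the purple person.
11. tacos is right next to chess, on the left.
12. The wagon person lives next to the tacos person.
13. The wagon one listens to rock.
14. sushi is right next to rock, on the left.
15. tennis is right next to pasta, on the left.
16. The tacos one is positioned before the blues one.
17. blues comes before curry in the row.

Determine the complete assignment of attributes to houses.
Solution:

House | Vehicle | Food | Sport | Music | Color
----------------------------------------------
  1   | sedan | sushi | tennis | classical | green
  2   | wagon | pasta | soccer | rock | purple
  3   | truck | tacos | golf | pop | blue
  4   | coupe | pizza | chess | blues | yellow
  5   | van | curry | swimming | jazz | red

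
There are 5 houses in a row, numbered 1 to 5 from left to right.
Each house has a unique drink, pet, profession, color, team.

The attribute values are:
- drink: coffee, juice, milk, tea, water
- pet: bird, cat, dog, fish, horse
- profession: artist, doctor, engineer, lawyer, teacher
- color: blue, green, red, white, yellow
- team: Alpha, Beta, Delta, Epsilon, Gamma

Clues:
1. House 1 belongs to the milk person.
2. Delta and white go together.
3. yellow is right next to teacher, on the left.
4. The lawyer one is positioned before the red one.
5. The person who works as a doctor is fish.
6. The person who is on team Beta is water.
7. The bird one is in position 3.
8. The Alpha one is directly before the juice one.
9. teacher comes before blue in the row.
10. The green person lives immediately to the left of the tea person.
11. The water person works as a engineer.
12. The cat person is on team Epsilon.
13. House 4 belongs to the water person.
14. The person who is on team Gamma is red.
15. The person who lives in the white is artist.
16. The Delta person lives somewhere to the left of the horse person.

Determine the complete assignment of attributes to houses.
Solution:

House | Drink | Pet | Profession | Color | Team
-----------------------------------------------
  1   | milk | dog | lawyer | yellow | Alpha
  2   | juice | cat | teacher | green | Epsilon
  3   | tea | bird | artist | white | Delta
  4   | water | horse | engineer | blue | Beta
  5   | coffee | fish | doctor | red | Gamma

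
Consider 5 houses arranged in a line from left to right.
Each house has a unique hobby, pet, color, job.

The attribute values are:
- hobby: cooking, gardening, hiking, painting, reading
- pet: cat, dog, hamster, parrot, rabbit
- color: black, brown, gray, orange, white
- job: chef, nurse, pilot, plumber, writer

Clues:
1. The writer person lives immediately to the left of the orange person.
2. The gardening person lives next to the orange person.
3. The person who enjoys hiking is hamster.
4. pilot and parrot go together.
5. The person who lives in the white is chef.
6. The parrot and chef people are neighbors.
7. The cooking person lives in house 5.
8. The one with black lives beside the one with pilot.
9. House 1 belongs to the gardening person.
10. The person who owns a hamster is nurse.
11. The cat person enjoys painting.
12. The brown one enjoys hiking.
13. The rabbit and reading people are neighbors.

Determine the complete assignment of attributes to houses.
Solution:

House | Hobby | Pet | Color | Job
---------------------------------
  1   | gardening | rabbit | black | writer
  2   | reading | parrot | orange | pilot
  3   | painting | cat | white | chef
  4   | hiking | hamster | brown | nurse
  5   | cooking | dog | gray | plumber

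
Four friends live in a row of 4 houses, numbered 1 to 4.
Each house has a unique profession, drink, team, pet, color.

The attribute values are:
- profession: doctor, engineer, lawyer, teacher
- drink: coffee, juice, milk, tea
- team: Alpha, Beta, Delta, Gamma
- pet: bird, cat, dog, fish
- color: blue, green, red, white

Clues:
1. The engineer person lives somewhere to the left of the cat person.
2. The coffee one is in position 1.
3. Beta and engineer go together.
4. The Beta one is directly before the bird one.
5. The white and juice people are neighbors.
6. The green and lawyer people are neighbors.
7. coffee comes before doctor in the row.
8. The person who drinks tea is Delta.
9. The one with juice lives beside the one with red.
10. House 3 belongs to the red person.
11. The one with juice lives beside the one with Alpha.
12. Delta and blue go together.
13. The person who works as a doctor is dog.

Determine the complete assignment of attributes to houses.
Solution:

House | Profession | Drink | Team | Pet | Color
-----------------------------------------------
  1   | engineer | coffee | Beta | fish | white
  2   | teacher | juice | Gamma | bird | green
  3   | lawyer | milk | Alpha | cat | red
  4   | doctor | tea | Delta | dog | blue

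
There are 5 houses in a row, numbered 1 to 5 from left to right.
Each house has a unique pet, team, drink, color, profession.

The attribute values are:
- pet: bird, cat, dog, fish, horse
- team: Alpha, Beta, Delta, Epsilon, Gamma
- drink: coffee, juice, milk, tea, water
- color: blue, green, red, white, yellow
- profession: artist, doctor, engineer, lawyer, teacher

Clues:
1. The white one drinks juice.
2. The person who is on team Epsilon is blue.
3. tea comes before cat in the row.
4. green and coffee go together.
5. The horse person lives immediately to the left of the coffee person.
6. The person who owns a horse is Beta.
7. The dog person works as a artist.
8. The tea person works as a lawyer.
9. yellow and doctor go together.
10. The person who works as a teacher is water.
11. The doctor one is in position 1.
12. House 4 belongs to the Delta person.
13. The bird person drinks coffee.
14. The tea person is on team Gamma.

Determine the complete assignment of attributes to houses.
Solution:

House | Pet | Team | Drink | Color | Profession
-----------------------------------------------
  1   | horse | Beta | milk | yellow | doctor
  2   | bird | Alpha | coffee | green | engineer
  3   | fish | Gamma | tea | red | lawyer
  4   | dog | Delta | juice | white | artist
  5   | cat | Epsilon | water | blue | teacher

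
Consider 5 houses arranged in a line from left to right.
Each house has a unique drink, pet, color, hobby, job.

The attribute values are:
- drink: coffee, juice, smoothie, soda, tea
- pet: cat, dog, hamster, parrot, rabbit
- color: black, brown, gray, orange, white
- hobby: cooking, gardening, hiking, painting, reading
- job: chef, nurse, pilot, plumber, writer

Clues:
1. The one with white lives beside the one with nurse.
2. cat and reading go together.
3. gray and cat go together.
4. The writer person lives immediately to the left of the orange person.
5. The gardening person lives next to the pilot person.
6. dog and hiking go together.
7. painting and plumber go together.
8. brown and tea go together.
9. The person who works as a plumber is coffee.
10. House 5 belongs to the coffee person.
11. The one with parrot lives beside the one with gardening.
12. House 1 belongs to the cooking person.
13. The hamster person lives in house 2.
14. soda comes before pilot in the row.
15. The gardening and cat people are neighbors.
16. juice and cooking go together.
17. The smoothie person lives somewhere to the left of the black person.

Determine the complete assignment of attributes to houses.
Solution:

House | Drink | Pet | Color | Hobby | Job
-----------------------------------------
  1   | juice | parrot | white | cooking | writer
  2   | soda | hamster | orange | gardening | nurse
  3   | smoothie | cat | gray | reading | pilot
  4   | tea | dog | brown | hiking | chef
  5   | coffee | rabbit | black | painting | plumber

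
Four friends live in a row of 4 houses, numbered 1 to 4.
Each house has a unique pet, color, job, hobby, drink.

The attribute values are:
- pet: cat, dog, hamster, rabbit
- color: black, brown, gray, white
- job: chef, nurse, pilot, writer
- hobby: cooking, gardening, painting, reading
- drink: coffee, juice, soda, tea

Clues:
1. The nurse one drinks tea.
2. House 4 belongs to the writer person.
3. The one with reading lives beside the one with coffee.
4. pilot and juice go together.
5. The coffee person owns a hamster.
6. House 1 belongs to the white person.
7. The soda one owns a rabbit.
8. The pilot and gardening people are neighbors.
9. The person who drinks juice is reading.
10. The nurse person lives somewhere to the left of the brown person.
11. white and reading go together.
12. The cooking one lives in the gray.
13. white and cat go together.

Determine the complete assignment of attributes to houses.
Solution:

House | Pet | Color | Job | Hobby | Drink
-----------------------------------------
  1   | cat | white | pilot | reading | juice
  2   | hamster | black | chef | gardening | coffee
  3   | dog | gray | nurse | cooking | tea
  4   | rabbit | brown | writer | painting | soda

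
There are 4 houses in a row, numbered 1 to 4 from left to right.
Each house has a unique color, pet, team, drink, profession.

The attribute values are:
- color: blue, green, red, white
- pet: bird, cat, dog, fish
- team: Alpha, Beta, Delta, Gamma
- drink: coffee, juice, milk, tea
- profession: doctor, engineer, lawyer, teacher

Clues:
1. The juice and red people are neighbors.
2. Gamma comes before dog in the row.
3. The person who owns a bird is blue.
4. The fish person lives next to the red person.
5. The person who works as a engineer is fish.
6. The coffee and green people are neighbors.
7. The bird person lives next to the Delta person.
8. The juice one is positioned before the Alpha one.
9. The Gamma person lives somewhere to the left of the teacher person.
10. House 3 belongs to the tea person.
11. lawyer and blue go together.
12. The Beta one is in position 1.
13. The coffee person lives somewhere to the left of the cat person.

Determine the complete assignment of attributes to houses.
Solution:

House | Color | Pet | Team | Drink | Profession
-----------------------------------------------
  1   | blue | bird | Beta | coffee | lawyer
  2   | green | fish | Delta | juice | engineer
  3   | red | cat | Gamma | tea | doctor
  4   | white | dog | Alpha | milk | teacher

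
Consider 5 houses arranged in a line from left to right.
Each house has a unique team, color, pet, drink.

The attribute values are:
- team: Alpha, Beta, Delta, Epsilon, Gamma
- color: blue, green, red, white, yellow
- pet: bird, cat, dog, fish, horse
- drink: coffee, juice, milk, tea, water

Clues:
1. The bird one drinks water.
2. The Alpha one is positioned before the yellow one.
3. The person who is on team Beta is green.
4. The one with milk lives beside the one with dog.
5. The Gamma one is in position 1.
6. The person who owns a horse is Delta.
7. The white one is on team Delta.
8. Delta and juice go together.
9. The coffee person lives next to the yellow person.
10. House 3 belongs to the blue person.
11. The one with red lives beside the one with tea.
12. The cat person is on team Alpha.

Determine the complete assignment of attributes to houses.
Solution:

House | Team | Color | Pet | Drink
----------------------------------
  1   | Gamma | red | fish | milk
  2   | Beta | green | dog | tea
  3   | Alpha | blue | cat | coffee
  4   | Epsilon | yellow | bird | water
  5   | Delta | white | horse | juice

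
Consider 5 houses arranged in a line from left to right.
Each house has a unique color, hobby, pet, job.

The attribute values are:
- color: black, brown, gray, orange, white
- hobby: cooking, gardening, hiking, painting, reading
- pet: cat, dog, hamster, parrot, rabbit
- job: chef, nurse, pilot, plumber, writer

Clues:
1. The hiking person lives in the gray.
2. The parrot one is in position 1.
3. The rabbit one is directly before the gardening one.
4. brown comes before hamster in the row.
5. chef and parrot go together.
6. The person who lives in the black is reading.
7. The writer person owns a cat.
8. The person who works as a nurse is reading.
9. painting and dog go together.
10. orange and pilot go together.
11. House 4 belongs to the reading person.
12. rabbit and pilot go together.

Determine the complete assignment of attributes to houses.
Solution:

House | Color | Hobby | Pet | Job
---------------------------------
  1   | gray | hiking | parrot | chef
  2   | orange | cooking | rabbit | pilot
  3   | brown | gardening | cat | writer
  4   | black | reading | hamster | nurse
  5   | white | painting | dog | plumber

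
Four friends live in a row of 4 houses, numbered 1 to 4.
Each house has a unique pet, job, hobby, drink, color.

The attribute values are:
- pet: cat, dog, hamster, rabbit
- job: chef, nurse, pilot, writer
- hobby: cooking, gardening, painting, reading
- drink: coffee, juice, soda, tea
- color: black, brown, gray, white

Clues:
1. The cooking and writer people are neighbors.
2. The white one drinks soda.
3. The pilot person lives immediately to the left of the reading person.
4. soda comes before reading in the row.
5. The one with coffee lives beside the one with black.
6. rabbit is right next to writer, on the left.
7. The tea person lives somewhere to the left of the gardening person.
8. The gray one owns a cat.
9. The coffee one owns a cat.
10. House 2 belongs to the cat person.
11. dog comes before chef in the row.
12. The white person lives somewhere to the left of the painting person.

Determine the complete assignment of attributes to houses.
Solution:

House | Pet | Job | Hobby | Drink | Color
-----------------------------------------
  1   | rabbit | pilot | cooking | soda | white
  2   | cat | writer | reading | coffee | gray
  3   | dog | nurse | painting | tea | black
  4   | hamster | chef | gardening | juice | brown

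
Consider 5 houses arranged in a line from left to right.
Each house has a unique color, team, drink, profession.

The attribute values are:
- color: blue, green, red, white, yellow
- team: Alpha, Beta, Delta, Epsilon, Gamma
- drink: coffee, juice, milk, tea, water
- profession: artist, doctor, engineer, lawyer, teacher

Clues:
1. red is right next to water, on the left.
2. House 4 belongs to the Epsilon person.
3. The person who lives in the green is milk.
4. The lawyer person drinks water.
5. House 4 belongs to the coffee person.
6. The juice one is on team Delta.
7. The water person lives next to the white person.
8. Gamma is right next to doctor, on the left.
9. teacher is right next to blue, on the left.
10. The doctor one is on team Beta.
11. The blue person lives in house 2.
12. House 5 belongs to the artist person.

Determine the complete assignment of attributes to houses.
Solution:

House | Color | Team | Drink | Profession
-----------------------------------------
  1   | red | Delta | juice | teacher
  2   | blue | Gamma | water | lawyer
  3   | white | Beta | tea | doctor
  4   | yellow | Epsilon | coffee | engineer
  5   | green | Alpha | milk | artist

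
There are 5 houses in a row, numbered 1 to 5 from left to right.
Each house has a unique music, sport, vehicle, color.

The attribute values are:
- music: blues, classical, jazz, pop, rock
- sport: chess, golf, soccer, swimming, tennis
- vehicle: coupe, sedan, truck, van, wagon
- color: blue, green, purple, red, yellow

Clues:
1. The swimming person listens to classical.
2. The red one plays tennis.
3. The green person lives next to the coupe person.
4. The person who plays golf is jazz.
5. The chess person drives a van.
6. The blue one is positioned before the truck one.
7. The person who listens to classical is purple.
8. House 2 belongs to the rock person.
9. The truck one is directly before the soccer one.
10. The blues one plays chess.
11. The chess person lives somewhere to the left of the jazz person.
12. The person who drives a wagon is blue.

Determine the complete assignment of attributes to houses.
Solution:

House | Music | Sport | Vehicle | Color
---------------------------------------
  1   | blues | chess | van | green
  2   | rock | tennis | coupe | red
  3   | jazz | golf | wagon | blue
  4   | classical | swimming | truck | purple
  5   | pop | soccer | sedan | yellow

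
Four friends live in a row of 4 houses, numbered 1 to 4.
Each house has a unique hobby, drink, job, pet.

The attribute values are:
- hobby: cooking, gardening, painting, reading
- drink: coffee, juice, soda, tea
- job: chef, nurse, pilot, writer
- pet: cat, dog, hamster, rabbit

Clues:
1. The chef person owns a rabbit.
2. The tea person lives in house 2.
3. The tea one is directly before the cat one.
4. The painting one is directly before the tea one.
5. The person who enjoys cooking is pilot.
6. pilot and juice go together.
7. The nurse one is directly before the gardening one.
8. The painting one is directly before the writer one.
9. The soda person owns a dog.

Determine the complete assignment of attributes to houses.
Solution:

House | Hobby | Drink | Job | Pet
---------------------------------
  1   | painting | soda | nurse | dog
  2   | gardening | tea | writer | hamster
  3   | cooking | juice | pilot | cat
  4   | reading | coffee | chef | rabbit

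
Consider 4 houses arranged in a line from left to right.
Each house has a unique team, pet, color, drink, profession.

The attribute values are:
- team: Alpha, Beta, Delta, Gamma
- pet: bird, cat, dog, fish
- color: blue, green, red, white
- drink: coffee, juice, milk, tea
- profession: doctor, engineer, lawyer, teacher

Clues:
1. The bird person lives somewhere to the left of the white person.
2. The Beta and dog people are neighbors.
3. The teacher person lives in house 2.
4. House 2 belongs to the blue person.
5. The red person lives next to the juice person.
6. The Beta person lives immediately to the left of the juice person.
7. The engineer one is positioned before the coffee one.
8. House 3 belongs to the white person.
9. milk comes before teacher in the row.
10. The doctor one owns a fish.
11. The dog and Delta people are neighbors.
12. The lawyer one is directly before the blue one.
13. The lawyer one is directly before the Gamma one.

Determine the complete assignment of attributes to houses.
Solution:

House | Team | Pet | Color | Drink | Profession
-----------------------------------------------
  1   | Beta | bird | red | milk | lawyer
  2   | Gamma | dog | blue | juice | teacher
  3   | Delta | cat | white | tea | engineer
  4   | Alpha | fish | green | coffee | doctor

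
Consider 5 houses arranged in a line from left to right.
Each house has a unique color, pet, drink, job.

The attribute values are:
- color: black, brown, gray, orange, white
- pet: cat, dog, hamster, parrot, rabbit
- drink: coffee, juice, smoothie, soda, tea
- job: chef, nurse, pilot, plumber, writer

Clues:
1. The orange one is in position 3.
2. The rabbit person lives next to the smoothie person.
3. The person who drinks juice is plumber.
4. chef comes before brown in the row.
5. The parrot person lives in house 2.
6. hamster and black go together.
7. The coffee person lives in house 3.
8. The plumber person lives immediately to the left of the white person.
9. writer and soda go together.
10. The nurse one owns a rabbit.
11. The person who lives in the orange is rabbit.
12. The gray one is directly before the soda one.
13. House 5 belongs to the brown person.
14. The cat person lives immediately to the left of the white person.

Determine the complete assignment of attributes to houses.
Solution:

House | Color | Pet | Drink | Job
---------------------------------
  1   | gray | cat | juice | plumber
  2   | white | parrot | soda | writer
  3   | orange | rabbit | coffee | nurse
  4   | black | hamster | smoothie | chef
  5   | brown | dog | tea | pilot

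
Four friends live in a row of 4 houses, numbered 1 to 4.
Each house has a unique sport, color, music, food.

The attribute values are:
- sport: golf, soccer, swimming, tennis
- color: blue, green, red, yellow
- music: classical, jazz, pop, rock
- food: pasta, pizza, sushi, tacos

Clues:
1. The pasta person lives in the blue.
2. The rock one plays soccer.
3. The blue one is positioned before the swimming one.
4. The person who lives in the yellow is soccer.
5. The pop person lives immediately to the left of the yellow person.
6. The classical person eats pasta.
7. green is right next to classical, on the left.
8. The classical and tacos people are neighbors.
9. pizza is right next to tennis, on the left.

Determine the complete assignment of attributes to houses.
Solution:

House | Sport | Color | Music | Food
------------------------------------
  1   | golf | green | jazz | pizza
  2   | tennis | blue | classical | pasta
  3   | swimming | red | pop | tacos
  4   | soccer | yellow | rock | sushi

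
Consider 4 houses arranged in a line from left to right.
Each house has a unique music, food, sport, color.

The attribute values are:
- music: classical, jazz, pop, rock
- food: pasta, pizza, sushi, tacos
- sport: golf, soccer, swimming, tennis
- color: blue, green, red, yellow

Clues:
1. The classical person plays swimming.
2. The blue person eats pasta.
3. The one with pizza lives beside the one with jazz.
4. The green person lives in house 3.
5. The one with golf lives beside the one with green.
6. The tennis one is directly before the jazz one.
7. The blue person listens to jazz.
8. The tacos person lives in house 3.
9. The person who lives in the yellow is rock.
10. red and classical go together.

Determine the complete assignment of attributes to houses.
Solution:

House | Music | Food | Sport | Color
------------------------------------
  1   | rock | pizza | tennis | yellow
  2   | jazz | pasta | golf | blue
  3   | pop | tacos | soccer | green
  4   | classical | sushi | swimming | red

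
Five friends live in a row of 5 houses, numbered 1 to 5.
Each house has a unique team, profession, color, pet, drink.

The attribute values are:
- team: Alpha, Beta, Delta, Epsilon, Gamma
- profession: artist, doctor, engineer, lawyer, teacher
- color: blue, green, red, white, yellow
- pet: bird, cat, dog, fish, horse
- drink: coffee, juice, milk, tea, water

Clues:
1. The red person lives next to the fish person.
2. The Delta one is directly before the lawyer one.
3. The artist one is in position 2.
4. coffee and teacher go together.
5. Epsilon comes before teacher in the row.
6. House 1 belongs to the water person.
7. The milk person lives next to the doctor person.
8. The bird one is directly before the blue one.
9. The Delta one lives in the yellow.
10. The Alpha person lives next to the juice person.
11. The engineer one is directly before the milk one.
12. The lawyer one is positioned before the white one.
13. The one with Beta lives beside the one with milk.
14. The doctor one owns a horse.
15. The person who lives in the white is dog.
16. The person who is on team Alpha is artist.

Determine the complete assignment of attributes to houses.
Solution:

House | Team | Profession | Color | Pet | Drink
-----------------------------------------------
  1   | Beta | engineer | red | bird | water
  2   | Alpha | artist | blue | fish | milk
  3   | Delta | doctor | yellow | horse | juice
  4   | Epsilon | lawyer | green | cat | tea
  5   | Gamma | teacher | white | dog | coffee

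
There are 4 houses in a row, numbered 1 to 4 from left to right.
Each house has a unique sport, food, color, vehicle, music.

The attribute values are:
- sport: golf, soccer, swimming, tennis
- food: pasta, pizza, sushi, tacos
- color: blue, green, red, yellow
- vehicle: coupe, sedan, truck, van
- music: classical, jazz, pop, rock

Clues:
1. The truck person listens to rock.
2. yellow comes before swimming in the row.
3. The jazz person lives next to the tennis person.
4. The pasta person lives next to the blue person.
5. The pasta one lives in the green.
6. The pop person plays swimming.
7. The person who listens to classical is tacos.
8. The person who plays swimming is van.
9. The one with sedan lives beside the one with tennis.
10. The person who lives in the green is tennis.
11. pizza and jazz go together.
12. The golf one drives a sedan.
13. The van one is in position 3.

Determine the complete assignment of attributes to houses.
Solution:

House | Sport | Food | Color | Vehicle | Music
----------------------------------------------
  1   | golf | pizza | yellow | sedan | jazz
  2   | tennis | pasta | green | truck | rock
  3   | swimming | sushi | blue | van | pop
  4   | soccer | tacos | red | coupe | classical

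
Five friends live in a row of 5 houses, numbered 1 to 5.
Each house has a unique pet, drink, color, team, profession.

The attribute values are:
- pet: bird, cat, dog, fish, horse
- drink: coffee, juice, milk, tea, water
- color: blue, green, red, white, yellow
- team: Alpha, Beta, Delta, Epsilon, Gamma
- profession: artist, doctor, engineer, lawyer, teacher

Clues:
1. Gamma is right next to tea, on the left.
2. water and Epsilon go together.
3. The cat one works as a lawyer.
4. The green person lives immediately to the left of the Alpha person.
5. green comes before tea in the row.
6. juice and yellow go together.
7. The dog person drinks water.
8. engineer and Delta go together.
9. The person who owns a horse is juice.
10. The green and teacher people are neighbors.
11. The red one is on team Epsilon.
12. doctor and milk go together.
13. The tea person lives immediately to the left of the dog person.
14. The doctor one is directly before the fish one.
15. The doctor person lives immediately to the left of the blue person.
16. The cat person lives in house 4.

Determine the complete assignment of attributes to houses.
Solution:

House | Pet | Drink | Color | Team | Profession
-----------------------------------------------
  1   | bird | milk | green | Gamma | doctor
  2   | fish | tea | blue | Alpha | teacher
  3   | dog | water | red | Epsilon | artist
  4   | cat | coffee | white | Beta | lawyer
  5   | horse | juice | yellow | Delta | engineer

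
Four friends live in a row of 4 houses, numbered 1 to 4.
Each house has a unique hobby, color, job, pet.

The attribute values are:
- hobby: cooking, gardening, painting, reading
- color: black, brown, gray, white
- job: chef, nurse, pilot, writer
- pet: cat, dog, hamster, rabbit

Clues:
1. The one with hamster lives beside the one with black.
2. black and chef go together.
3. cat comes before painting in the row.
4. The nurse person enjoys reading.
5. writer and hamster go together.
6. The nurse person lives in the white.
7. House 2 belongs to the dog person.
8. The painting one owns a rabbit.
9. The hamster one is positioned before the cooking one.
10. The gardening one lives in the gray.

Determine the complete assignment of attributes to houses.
Solution:

House | Hobby | Color | Job | Pet
---------------------------------
  1   | gardening | gray | writer | hamster
  2   | cooking | black | chef | dog
  3   | reading | white | nurse | cat
  4   | painting | brown | pilot | rabbit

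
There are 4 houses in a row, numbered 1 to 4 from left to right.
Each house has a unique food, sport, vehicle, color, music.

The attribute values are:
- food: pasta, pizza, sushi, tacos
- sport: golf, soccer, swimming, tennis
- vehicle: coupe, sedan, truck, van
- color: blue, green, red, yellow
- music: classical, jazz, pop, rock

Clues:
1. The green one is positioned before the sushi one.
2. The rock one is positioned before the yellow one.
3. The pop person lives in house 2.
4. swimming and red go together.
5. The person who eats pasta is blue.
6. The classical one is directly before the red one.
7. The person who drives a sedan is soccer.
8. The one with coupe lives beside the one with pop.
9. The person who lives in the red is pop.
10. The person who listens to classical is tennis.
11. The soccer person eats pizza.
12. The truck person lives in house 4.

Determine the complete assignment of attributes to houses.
Solution:

House | Food | Sport | Vehicle | Color | Music
----------------------------------------------
  1   | pasta | tennis | coupe | blue | classical
  2   | tacos | swimming | van | red | pop
  3   | pizza | soccer | sedan | green | rock
  4   | sushi | golf | truck | yellow | jazz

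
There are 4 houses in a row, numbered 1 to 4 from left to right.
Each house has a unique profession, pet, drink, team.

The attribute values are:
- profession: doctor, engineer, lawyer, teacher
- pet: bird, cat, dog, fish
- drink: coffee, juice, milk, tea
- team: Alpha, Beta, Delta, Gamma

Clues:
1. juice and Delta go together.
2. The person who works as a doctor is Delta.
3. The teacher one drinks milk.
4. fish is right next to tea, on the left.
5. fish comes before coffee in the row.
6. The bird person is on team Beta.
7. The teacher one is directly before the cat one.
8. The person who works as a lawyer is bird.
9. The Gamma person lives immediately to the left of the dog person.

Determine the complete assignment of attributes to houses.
Solution:

House | Profession | Pet | Drink | Team
---------------------------------------
  1   | teacher | fish | milk | Alpha
  2   | engineer | cat | tea | Gamma
  3   | doctor | dog | juice | Delta
  4   | lawyer | bird | coffee | Beta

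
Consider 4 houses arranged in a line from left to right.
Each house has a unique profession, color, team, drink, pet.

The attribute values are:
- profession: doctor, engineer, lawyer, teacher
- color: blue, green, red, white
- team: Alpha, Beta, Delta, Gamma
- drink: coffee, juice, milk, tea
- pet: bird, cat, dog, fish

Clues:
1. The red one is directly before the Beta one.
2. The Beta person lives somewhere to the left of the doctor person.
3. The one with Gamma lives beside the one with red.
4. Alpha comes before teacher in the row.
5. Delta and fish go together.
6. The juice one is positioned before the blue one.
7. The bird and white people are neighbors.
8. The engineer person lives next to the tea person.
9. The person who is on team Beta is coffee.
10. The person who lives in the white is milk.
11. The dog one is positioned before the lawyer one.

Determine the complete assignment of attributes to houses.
Solution:

House | Profession | Color | Team | Drink | Pet
-----------------------------------------------
  1   | engineer | green | Gamma | juice | dog
  2   | lawyer | red | Alpha | tea | cat
  3   | teacher | blue | Beta | coffee | bird
  4   | doctor | white | Delta | milk | fish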